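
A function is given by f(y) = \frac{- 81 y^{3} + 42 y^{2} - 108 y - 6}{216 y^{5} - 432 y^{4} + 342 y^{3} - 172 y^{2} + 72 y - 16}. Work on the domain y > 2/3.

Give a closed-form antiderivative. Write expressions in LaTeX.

Whatever form F(y) takes, F'(y) = f(y) is non-negotiable.
Check: d/dy[\frac{- 3 \left(3 y - 2\right)^{2} \operatorname{atan}{\left(2 y \right)} + 10}{4 \left(3 y - 2\right)^{2}}] = \frac{- 81 y^{3} + 42 y^{2} - 108 y - 6}{216 y^{5} - 432 y^{4} + 342 y^{3} - 172 y^{2} + 72 y - 16} = f(y).

An antiderivative is F(y) = \frac{- 3 \left(3 y - 2\right)^{2} \operatorname{atan}{\left(2 y \right)} + 10}{4 \left(3 y - 2\right)^{2}}.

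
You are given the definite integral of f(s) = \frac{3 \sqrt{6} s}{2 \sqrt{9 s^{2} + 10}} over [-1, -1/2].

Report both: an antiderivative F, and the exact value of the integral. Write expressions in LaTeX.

Antiderivative: F(s) = \frac{\sqrt{6} \sqrt{9 s^{2} + 10}}{6}; value = - \frac{\sqrt{114}}{6} + \frac{7 \sqrt{6}}{12}

f matches the chain-rule pattern g'(h)*h' with inner function h(s) = \frac{3 s^{2}}{2} + \frac{5}{3}; substituting u = h(s) collapses the integral.
F(s) = \frac{\sqrt{6} \sqrt{9 s^{2} + 10}}{6} is an antiderivative of f.
Check: d/ds[\frac{\sqrt{6} \sqrt{9 s^{2} + 10}}{6}] = \frac{3 \sqrt{6} s}{2 \sqrt{9 s^{2} + 10}} = f(s).
F(-1/2) = \frac{7 \sqrt{6}}{12}; F(-1) = \frac{\sqrt{114}}{6}.
Integral = F(-1/2) - F(-1) = - \frac{\sqrt{114}}{6} + \frac{7 \sqrt{6}}{12}.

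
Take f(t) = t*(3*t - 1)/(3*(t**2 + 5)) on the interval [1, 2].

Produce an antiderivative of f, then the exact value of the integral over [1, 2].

Differentiate the proposed F(t) back; it has to land on f(t) exactly.
F(t) = (6*t - log(t**2 + 5) - 6*sqrt(5)*atan(sqrt(5)*t/5))/6 is an antiderivative of f.
Check: d/dt[(6*t - log(t**2 + 5) - 6*sqrt(5)*atan(sqrt(5)*t/5))/6] = (3*t**2 - t)/(3*t**2 + 15), which equals f(t).
F(2) = -sqrt(5)*atan(2*sqrt(5)/5) - log(9)/6 + 2; F(1) = -sqrt(5)*atan(sqrt(5)/5) - log(6)/6 + 1.
Integral = F(2) - F(1) = -sqrt(5)*atan(2*sqrt(5)/5) - log(9)/6 + log(6)/6 + sqrt(5)*atan(sqrt(5)/5) + 1.

Antiderivative: F(t) = (6*t - log(t**2 + 5) - 6*sqrt(5)*atan(sqrt(5)*t/5))/6; value = -sqrt(5)*atan(2*sqrt(5)/5) - log(9)/6 + log(6)/6 + sqrt(5)*atan(sqrt(5)/5) + 1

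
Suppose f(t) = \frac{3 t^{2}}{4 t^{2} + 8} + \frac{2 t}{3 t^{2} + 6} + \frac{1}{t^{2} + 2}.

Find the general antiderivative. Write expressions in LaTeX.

Integrate term by term and add the pieces.
Check: d/dt[\frac{3 t}{4} + \frac{\log{\left(t^{2} + 2 \right)}}{3} - \frac{\sqrt{2} \operatorname{atan}{\left(\frac{\sqrt{2} t}{2} \right)}}{4}] = \frac{9 t^{2} + 8 t + 12}{12 t^{2} + 24}, which equals f(t).

F(t) = \frac{3 t}{4} + \frac{\log{\left(t^{2} + 2 \right)}}{3} - \frac{\sqrt{2} \operatorname{atan}{\left(\frac{\sqrt{2} t}{2} \right)}}{4} + C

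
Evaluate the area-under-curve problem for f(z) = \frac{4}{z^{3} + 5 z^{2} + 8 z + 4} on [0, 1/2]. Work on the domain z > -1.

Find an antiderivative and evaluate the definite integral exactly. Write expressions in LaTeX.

Antiderivative: F(z) = 4 \log{\left(z + 1 \right)} - 4 \log{\left(z + 2 \right)} + \frac{4}{z + 2}; value = - 4 \log{\left(\frac{5}{2} \right)} - \frac{2}{5} + 4 \log{\left(\frac{3}{2} \right)} + 4 \log{\left(2 \right)}

Factor the denominator (\left(z + 1\right) \left(z + 2\right)^{2}) and decompose: f = - \frac{4}{z + 2} - \frac{4}{\left(z + 2\right)^{2}} + \frac{4}{z + 1}; each piece integrates to a log, atan, or power term.
F(z) = 4 \log{\left(z + 1 \right)} - 4 \log{\left(z + 2 \right)} + \frac{4}{z + 2} is an antiderivative of f.
Check: d/dz[4 \log{\left(z + 1 \right)} - 4 \log{\left(z + 2 \right)} + \frac{4}{z + 2}] = \frac{4}{z^{3} + 5 z^{2} + 8 z + 4} = f(z).
F(1/2) = - 4 \log{\left(\frac{5}{2} \right)} + \frac{8}{5} + 4 \log{\left(\frac{3}{2} \right)}; F(0) = 2 - 4 \log{\left(2 \right)}.
Integral = F(1/2) - F(0) = - 4 \log{\left(\frac{5}{2} \right)} - \frac{2}{5} + 4 \log{\left(\frac{3}{2} \right)} + 4 \log{\left(2 \right)}.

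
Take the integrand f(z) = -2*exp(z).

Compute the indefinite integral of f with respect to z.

Recover f(z) by differentiating a candidate F(z); any mismatch rules it out.
Check: d/dz[-2*exp(z)] = -2*exp(z) = f(z).

F(z) = -2*exp(z) + C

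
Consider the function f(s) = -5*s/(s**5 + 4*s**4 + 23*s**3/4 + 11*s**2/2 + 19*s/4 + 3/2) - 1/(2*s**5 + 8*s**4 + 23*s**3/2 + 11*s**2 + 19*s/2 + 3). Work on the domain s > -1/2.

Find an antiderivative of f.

An antiderivative is F(s) = 16*log(s + 1/2)/15 - 56*log(s + 3/2)/13 + 38*log(s + 2)/15 + 23*log(s**2 + 1)/65 - 56*atan(s)/65.

The denominator factors as (s + 2)*(2*s + 1)*(2*s + 3)*(s**2 + 1); partial fractions split f into directly integrable pieces: 2*(23*s - 28)/(65*(s**2 + 1)) - 112/(13*(2*s + 3)) + 32/(15*(2*s + 1)) + 38/(15*(s + 2)).
Check: d/ds[16*log(s + 1/2)/15 - 56*log(s + 3/2)/13 + 38*log(s + 2)/15 + 23*log(s**2 + 1)/65 - 56*atan(s)/65] = (-20*s - 2)/(4*s**5 + 16*s**4 + 23*s**3 + 22*s**2 + 19*s + 6), which equals f(s).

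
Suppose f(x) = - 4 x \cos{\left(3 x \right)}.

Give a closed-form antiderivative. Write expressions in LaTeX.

Any candidate F(x) must reproduce f(x) exactly when differentiated.
Check: d/dx[- \frac{4 x \sin{\left(3 x \right)}}{3} - \frac{4 \cos{\left(3 x \right)}}{9}] = - 4 x \cos{\left(3 x \right)} = f(x).

An antiderivative is F(x) = - \frac{4 x \sin{\left(3 x \right)}}{3} - \frac{4 \cos{\left(3 x \right)}}{9}.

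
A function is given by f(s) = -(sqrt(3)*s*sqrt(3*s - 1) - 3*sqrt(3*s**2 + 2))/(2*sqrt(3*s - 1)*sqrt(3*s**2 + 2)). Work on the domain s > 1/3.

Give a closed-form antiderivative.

Any candidate F(s) must reproduce f(s) exactly when differentiated.
Check: d/ds[(6*sqrt(3*s - 1) - sqrt(3)*sqrt(3*s**2 + 2))/6] = (-sqrt(3)*s*sqrt(3*s - 1) + 3*sqrt(3*s**2 + 2))/(2*sqrt(3*s - 1)*sqrt(3*s**2 + 2)), which equals f(s).

An antiderivative is F(s) = (6*sqrt(3*s - 1) - sqrt(3)*sqrt(3*s**2 + 2))/6.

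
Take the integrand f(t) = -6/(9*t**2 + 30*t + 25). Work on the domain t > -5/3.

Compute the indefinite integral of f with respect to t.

F(t) = 2/(3*t + 5) + C

Since d/dt undoes antidifferentiation here, F'(t) = f(t) is required of F(t).
Check: d/dt[2/(3*t + 5)] = -6/(9*t**2 + 30*t + 25) = f(t).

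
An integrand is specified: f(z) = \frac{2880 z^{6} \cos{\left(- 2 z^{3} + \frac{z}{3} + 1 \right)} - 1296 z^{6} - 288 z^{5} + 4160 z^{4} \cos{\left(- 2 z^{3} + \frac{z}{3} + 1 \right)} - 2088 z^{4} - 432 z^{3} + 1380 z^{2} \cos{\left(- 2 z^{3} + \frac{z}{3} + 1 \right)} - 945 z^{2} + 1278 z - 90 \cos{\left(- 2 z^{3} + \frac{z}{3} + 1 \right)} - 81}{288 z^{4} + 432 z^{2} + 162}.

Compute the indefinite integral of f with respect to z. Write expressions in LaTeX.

Check any antiderivative F(z) by computing F'(z) and comparing it with f(z).
Check: d/dz[\frac{- 36 z^{5} - 12 z^{4} - 39 z^{3} - 40 z^{2} \sin{\left(- 2 z^{3} + \frac{z}{3} + 1 \right)} - 21 z^{2} - 9 z - 30 \sin{\left(- 2 z^{3} + \frac{z}{3} + 1 \right)} - 69}{24 z^{2} + 18}] = \frac{2880 z^{6} \cos{\left(- 2 z^{3} + \frac{z}{3} + 1 \right)} - 1296 z^{6} - 288 z^{5} + 4160 z^{4} \cos{\left(- 2 z^{3} + \frac{z}{3} + 1 \right)} - 2088 z^{4} - 432 z^{3} + 1380 z^{2} \cos{\left(- 2 z^{3} + \frac{z}{3} + 1 \right)} - 945 z^{2} + 1278 z - 90 \cos{\left(- 2 z^{3} + \frac{z}{3} + 1 \right)} - 81}{288 z^{4} + 432 z^{2} + 162} = f(z).

F(z) = \frac{- 36 z^{5} - 12 z^{4} - 39 z^{3} - 40 z^{2} \sin{\left(- 2 z^{3} + \frac{z}{3} + 1 \right)} - 21 z^{2} - 9 z - 30 \sin{\left(- 2 z^{3} + \frac{z}{3} + 1 \right)} - 69}{24 z^{2} + 18} + C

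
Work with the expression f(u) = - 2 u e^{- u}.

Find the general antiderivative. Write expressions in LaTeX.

f has the shape v'r + vr' for v = 2 u + 2 and r = e^{- u} — it is the derivative of the product v*r.
Check: d/du[\left(2 u + 2\right) e^{- u}] = - 2 u e^{- u} = f(u).

F(u) = \left(2 u + 2\right) e^{- u} + C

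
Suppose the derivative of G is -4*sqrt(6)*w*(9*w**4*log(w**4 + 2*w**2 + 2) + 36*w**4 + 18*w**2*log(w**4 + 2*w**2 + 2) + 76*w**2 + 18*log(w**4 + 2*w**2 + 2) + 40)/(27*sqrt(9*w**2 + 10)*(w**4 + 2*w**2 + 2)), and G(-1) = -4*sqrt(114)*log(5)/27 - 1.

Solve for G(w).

G(w) = -8*sqrt(3*w**2/2 + 5/3)*log(w**4 + 2*w**2 + 2)/9 - 1

G'(w) has the shape u'v + uv' for u = -8*sqrt(3*w**2/2 + 5/3)/9 and v = log(w**4 + 2*w**2 + 2) — it is the derivative of the product u*v.
A general antiderivative is -8*sqrt(3*w**2/2 + 5/3)*log(w**4 + 2*w**2 + 2)/9 + C.
The condition gives C = -4*sqrt(114)*log(5)/27 - 1 - (-4*sqrt(114)*log(5)/27) = -1.
So G(w) = -8*sqrt(3*w**2/2 + 5/3)*log(w**4 + 2*w**2 + 2)/9 - 1.
Check: d/dw[-8*sqrt(3*w**2/2 + 5/3)*log(w**4 + 2*w**2 + 2)/9 - 1] = (-36*sqrt(6)*w**5*log(w**4 + 2*w**2 + 2) - 144*sqrt(6)*w**5 - 72*sqrt(6)*w**3*log(w**4 + 2*w**2 + 2) - 304*sqrt(6)*w**3 - 72*sqrt(6)*w*log(w**4 + 2*w**2 + 2) - 160*sqrt(6)*w)/(27*w**4*sqrt(9*w**2 + 10) + 54*w**2*sqrt(9*w**2 + 10) + 54*sqrt(9*w**2 + 10)), which equals G'(w).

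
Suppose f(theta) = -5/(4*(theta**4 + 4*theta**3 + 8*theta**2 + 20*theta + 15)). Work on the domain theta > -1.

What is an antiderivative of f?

Factor the denominator (4*(theta + 1)*(theta + 3)*(theta**2 + 5)) and decompose: f = 5*(2*theta + 1)/(168*(theta**2 + 5)) + 5/(112*(theta + 3)) - 5/(48*(theta + 1)); each piece integrates to a log, atan, or power term.
Check: d/dtheta[-5*log(theta + 1)/48 + 5*log(theta + 3)/112 + 5*log(theta**2 + 5)/168 + sqrt(5)*atan(sqrt(5)*theta/5)/168] = -5/(4*theta**4 + 16*theta**3 + 32*theta**2 + 80*theta + 60), which equals f(theta).

An antiderivative is F(theta) = -5*log(theta + 1)/48 + 5*log(theta + 3)/112 + 5*log(theta**2 + 5)/168 + sqrt(5)*atan(sqrt(5)*theta/5)/168.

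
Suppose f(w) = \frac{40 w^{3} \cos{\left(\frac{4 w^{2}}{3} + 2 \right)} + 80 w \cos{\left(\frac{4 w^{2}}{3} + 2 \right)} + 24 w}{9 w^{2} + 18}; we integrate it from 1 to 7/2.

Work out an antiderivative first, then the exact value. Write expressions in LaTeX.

Differentiate the proposed F(w) back; it has to land on f(w) exactly.
F(w) = \frac{4 \log{\left(\frac{3 w^{2}}{2} + 3 \right)}}{3} + \frac{5 \sin{\left(\frac{4 w^{2}}{3} + 2 \right)}}{3} is an antiderivative of f.
Check: d/dw[\frac{4 \log{\left(\frac{3 w^{2}}{2} + 3 \right)}}{3} + \frac{5 \sin{\left(\frac{4 w^{2}}{3} + 2 \right)}}{3}] = \frac{40 w^{3} \cos{\left(\frac{4 w^{2}}{3} + 2 \right)} + 80 w \cos{\left(\frac{4 w^{2}}{3} + 2 \right)} + 24 w}{9 w^{2} + 18} = f(w).
F(7/2) = \frac{5 \sin{\left(\frac{55}{3} \right)}}{3} + \frac{4 \log{\left(\frac{171}{8} \right)}}{3}; F(1) = \frac{5 \sin{\left(\frac{10}{3} \right)}}{3} + \frac{4 \log{\left(\frac{9}{2} \right)}}{3}.
Integral = F(7/2) - F(1) = - \frac{4 \log{\left(\frac{9}{2} \right)}}{3} + \frac{5 \sin{\left(\frac{55}{3} \right)}}{3} - \frac{5 \sin{\left(\frac{10}{3} \right)}}{3} + \frac{4 \log{\left(\frac{171}{8} \right)}}{3}.

Antiderivative: F(w) = \frac{4 \log{\left(\frac{3 w^{2}}{2} + 3 \right)}}{3} + \frac{5 \sin{\left(\frac{4 w^{2}}{3} + 2 \right)}}{3}; value = - \frac{4 \log{\left(\frac{9}{2} \right)}}{3} + \frac{5 \sin{\left(\frac{55}{3} \right)}}{3} - \frac{5 \sin{\left(\frac{10}{3} \right)}}{3} + \frac{4 \log{\left(\frac{171}{8} \right)}}{3}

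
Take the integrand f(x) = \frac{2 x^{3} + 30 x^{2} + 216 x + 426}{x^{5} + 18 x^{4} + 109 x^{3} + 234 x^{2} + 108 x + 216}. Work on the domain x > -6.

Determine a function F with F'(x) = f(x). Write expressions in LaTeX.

An antiderivative F(x) passes only if d/dx[F] lands on f(x) exactly.
Check: d/dx[\frac{2 \left(x + 6\right)^{2} \operatorname{atan}{\left(x \right)} + 3}{\left(x + 6\right)^{2}}] = \frac{2 x^{3} + 30 x^{2} + 216 x + 426}{x^{5} + 18 x^{4} + 109 x^{3} + 234 x^{2} + 108 x + 216} = f(x).

An antiderivative is F(x) = \frac{2 \left(x + 6\right)^{2} \operatorname{atan}{\left(x \right)} + 3}{\left(x + 6\right)^{2}}.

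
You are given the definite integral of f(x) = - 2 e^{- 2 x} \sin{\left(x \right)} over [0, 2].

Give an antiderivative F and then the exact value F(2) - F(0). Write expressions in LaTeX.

Any candidate F(x) must reproduce f(x) exactly when differentiated.
F(x) = \frac{2 \left(2 \sin{\left(x \right)} + \cos{\left(x \right)}\right) e^{- 2 x}}{5} is an antiderivative of f.
Check: d/dx[\frac{2 \left(2 \sin{\left(x \right)} + \cos{\left(x \right)}\right) e^{- 2 x}}{5}] = - 2 e^{- 2 x} \sin{\left(x \right)} = f(x).
F(2) = \frac{2 \cos{\left(2 \right)}}{5 e^{4}} + \frac{4 \sin{\left(2 \right)}}{5 e^{4}}; F(0) = \frac{2}{5}.
Integral = F(2) - F(0) = - \frac{2}{5} + \frac{2 \cos{\left(2 \right)}}{5 e^{4}} + \frac{4 \sin{\left(2 \right)}}{5 e^{4}}.

Antiderivative: F(x) = \frac{2 \left(2 \sin{\left(x \right)} + \cos{\left(x \right)}\right) e^{- 2 x}}{5}; value = - \frac{2}{5} + \frac{2 \cos{\left(2 \right)}}{5 e^{4}} + \frac{4 \sin{\left(2 \right)}}{5 e^{4}}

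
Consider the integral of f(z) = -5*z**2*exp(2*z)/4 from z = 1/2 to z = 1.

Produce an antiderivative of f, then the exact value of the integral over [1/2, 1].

Antiderivative: F(z) = 5*(-2*z**2 + 2*z - 1)*exp(2*z)/16; value = -5*exp(2)/16 + 5*exp(1)/32

Recognize the product-rule pattern: f = u'v + uv' with u = -5*z**2/8 + 5*z/8 - 5/16, v = exp(2*z), so integration by parts undoes it.
F(z) = 5*(-2*z**2 + 2*z - 1)*exp(2*z)/16 is an antiderivative of f.
Check: d/dz[5*(-2*z**2 + 2*z - 1)*exp(2*z)/16] = -5*z**2*exp(2*z)/4 = f(z).
F(1) = -5*exp(2)/16; F(1/2) = -5*exp(1)/32.
Integral = F(1) - F(1/2) = -5*exp(2)/16 + 5*exp(1)/32.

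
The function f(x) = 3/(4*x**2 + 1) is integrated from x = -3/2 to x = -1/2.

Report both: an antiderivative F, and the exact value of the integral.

Since d/dx undoes antidifferentiation here, F'(x) = f(x) is required of F(x).
F(x) = 3*atan(2*x)/2 is an antiderivative of f.
Check: d/dx[3*atan(2*x)/2] = 3/(4*x**2 + 1) = f(x).
F(-1/2) = -3*pi/8; F(-3/2) = -3*atan(3)/2.
Integral = F(-1/2) - F(-3/2) = -3*pi/8 + 3*atan(3)/2.

Antiderivative: F(x) = 3*atan(2*x)/2; value = -3*pi/8 + 3*atan(3)/2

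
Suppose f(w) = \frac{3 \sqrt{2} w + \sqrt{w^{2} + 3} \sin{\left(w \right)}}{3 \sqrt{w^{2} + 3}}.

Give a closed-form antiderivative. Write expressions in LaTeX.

Since d/dw undoes antidifferentiation here, F'(w) = f(w) is required of F(w).
Check: d/dw[\sqrt{2} \sqrt{w^{2} + 3} - \frac{\cos{\left(w \right)}}{3}] = \frac{3 \sqrt{2} w + \sqrt{w^{2} + 3} \sin{\left(w \right)}}{3 \sqrt{w^{2} + 3}} = f(w).

An antiderivative is F(w) = \sqrt{2} \sqrt{w^{2} + 3} - \frac{\cos{\left(w \right)}}{3}.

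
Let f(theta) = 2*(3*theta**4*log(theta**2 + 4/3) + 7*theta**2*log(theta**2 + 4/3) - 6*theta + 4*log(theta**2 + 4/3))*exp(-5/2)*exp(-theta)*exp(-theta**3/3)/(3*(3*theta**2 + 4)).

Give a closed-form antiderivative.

An antiderivative is F(theta) = -2*exp(-5/2)*exp(-theta)*exp(-theta**3/3)*log(theta**2 + 4/3)/3.

Recognize the product-rule pattern: f = u'v + uv' with u = -2*exp(-theta**3/3 - theta - 5/2)/3, v = log(theta**2 + 4/3), so integration by parts undoes it.
Check: d/dtheta[-2*exp(-5/2)*exp(-theta)*exp(-theta**3/3)*log(theta**2 + 4/3)/3] = (6*theta**4*log(theta**2 + 4/3) + 14*theta**2*log(theta**2 + 4/3) - 12*theta + 8*log(theta**2 + 4/3))/(9*theta**2*exp(5/2)*exp(theta)*exp(theta**3/3) + 12*exp(5/2)*exp(theta)*exp(theta**3/3)), which equals f(theta).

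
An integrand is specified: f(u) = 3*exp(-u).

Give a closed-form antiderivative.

For F(u) to be correct the identity F'(u) - f(u) = 0 must hold.
Check: d/du[-3*exp(-u)] = 3*exp(-u) = f(u).

An antiderivative is F(u) = -3*exp(-u).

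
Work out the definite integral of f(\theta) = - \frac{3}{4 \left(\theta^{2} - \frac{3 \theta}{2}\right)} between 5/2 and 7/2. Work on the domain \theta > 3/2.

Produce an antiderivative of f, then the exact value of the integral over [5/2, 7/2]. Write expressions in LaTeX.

Factor the denominator (2 \theta \left(2 \theta - 3\right)) and decompose: f = - \frac{1}{2 \theta - 3} + \frac{1}{2 \theta}; each piece integrates to a log, atan, or power term.
F(\theta) = \frac{\log{\left(\theta \right)}}{2} - \frac{\log{\left(\theta - \frac{3}{2} \right)}}{2} is an antiderivative of f.
Check: d/d\theta[\frac{\log{\left(\theta \right)}}{2} - \frac{\log{\left(\theta - \frac{3}{2} \right)}}{2}] = - \frac{3}{4 \theta^{2} - 6 \theta}, which equals f(\theta).
F(7/2) = - \frac{\log{\left(2 \right)}}{2} + \frac{\log{\left(\frac{7}{2} \right)}}{2}; F(5/2) = \frac{\log{\left(\frac{5}{2} \right)}}{2}.
Integral = F(7/2) - F(5/2) = - \frac{\log{\left(\frac{5}{2} \right)}}{2} - \frac{\log{\left(2 \right)}}{2} + \frac{\log{\left(\frac{7}{2} \right)}}{2}.

Antiderivative: F(\theta) = \frac{\log{\left(\theta \right)}}{2} - \frac{\log{\left(\theta - \frac{3}{2} \right)}}{2}; value = - \frac{\log{\left(\frac{5}{2} \right)}}{2} - \frac{\log{\left(2 \right)}}{2} + \frac{\log{\left(\frac{7}{2} \right)}}{2}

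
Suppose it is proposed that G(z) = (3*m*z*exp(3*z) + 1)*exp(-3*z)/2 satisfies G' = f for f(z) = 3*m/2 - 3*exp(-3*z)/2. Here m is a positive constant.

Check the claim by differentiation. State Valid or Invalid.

d/dz[G] = (3*m*exp(3*z) - 3)*exp(-3*z)/2
This equals f(z) exactly, so the claim holds.

Valid - differentiating G returns exactly f.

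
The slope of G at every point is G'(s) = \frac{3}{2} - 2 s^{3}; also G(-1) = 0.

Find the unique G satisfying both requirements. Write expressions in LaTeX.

Whatever form G(s) takes, its d/ds must return the stated G'(s).
A general antiderivative is - \frac{s^{4}}{2} + \frac{3 s}{2} + C.
The condition gives C = 0 - (-2) = 2.
So G(s) = - \frac{s^{4}}{2} + \frac{3 s}{2} + 2.
Check: d/ds[- \frac{s^{4}}{2} + \frac{3 s}{2} + 2] = \frac{3}{2} - 2 s^{3} = G'(s).

G(s) = - \frac{s^{4}}{2} + \frac{3 s}{2} + 2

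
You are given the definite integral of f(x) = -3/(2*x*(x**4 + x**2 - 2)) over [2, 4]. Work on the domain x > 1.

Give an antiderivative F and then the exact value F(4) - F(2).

Antiderivative: F(x) = 3*log(x)/4 - log(x**2 - 1)/4 - log(x**2 + 2)/8; value = -log(15)/4 - 3*log(2)/4 - log(18)/8 + log(6)/8 + log(3)/4 + 3*log(4)/4

The denominator factors as 2*x*(x - 1)*(x + 1)*(x**2 + 2); partial fractions split f into directly integrable pieces: -x/(4*(x**2 + 2)) - 1/(4*(x + 1)) - 1/(4*(x - 1)) + 3/(4*x).
F(x) = 3*log(x)/4 - log(x**2 - 1)/4 - log(x**2 + 2)/8 is an antiderivative of f.
Check: d/dx[3*log(x)/4 - log(x**2 - 1)/4 - log(x**2 + 2)/8] = -3/(2*x**5 + 2*x**3 - 4*x), which equals f(x).
F(4) = -log(15)/4 - log(18)/8 + 3*log(4)/4; F(2) = -log(3)/4 - log(6)/8 + 3*log(2)/4.
Integral = F(4) - F(2) = -log(15)/4 - 3*log(2)/4 - log(18)/8 + log(6)/8 + log(3)/4 + 3*log(4)/4.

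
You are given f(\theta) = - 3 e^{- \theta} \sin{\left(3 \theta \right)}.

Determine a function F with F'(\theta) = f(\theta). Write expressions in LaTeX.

Check any antiderivative F(\theta) by computing F'(\theta) and comparing it with f(\theta).
Check: d/d\theta[\frac{3 e^{- \theta} \sin{\left(3 \theta \right)}}{10} + \frac{9 e^{- \theta} \cos{\left(3 \theta \right)}}{10}] = - 3 e^{- \theta} \sin{\left(3 \theta \right)} = f(\theta).

An antiderivative is F(\theta) = \frac{3 e^{- \theta} \sin{\left(3 \theta \right)}}{10} + \frac{9 e^{- \theta} \cos{\left(3 \theta \right)}}{10}.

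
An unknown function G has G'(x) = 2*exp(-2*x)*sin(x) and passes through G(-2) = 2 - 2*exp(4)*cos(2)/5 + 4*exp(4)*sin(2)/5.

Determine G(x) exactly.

Recover the given G'(x) by differentiating a candidate G(x); any mismatch rules it out.
A general antiderivative is -4*exp(-2*x)*sin(x)/5 - 2*exp(-2*x)*cos(x)/5 + C.
The condition gives C = 2 - 2*exp(4)*cos(2)/5 + 4*exp(4)*sin(2)/5 - (-2*exp(4)*cos(2)/5 + 4*exp(4)*sin(2)/5) = 2.
So G(x) = 2 - 4*exp(-2*x)*sin(x)/5 - 2*exp(-2*x)*cos(x)/5.
Check: d/dx[2 - 4*exp(-2*x)*sin(x)/5 - 2*exp(-2*x)*cos(x)/5] = 2*exp(-2*x)*sin(x) = G'(x).

G(x) = 2 - 4*exp(-2*x)*sin(x)/5 - 2*exp(-2*x)*cos(x)/5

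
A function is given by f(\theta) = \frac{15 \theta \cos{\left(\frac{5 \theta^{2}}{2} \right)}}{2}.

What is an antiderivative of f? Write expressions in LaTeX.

An antiderivative is F(\theta) = \frac{3 \sin{\left(\frac{5 \theta^{2}}{2} \right)}}{2}.

f matches the chain-rule pattern g'(h)*h' with inner function h(\theta) = \frac{5 \theta^{2}}{2}; substituting u = h(\theta) collapses the integral.
Check: d/d\theta[\frac{3 \sin{\left(\frac{5 \theta^{2}}{2} \right)}}{2}] = \frac{15 \theta \cos{\left(\frac{5 \theta^{2}}{2} \right)}}{2} = f(\theta).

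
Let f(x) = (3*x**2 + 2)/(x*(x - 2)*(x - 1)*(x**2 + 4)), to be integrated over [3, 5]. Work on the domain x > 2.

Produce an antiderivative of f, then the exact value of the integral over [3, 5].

The denominator factors as x*(x - 2)*(x - 1)*(x**2 + 4); partial fractions split f into directly integrable pieces: -(x + 6)/(8*(x**2 + 4)) - 1/(x - 1) + 7/(8*(x - 2)) + 1/(4*x).
F(x) = log(x)/4 + 7*log(x - 2)/8 - log(x - 1) - log(x**2 + 4)/16 - 3*atan(x/2)/8 is an antiderivative of f.
Check: d/dx[log(x)/4 + 7*log(x - 2)/8 - log(x - 1) - log(x**2 + 4)/16 - 3*atan(x/2)/8] = (3*x**2 + 2)/(x**5 - 3*x**4 + 6*x**3 - 12*x**2 + 8*x), which equals f(x).
F(5) = -log(4) - 3*atan(5/2)/8 - log(29)/16 + log(5)/4 + 7*log(3)/8; F(3) = -log(2) - 3*atan(3/2)/8 - log(13)/16 + log(3)/4.
Integral = F(5) - F(3) = -log(4) - 3*atan(5/2)/8 - log(29)/16 + log(13)/16 + 3*atan(3/2)/8 + log(5)/4 + 5*log(3)/8 + log(2).

Antiderivative: F(x) = log(x)/4 + 7*log(x - 2)/8 - log(x - 1) - log(x**2 + 4)/16 - 3*atan(x/2)/8; value = -log(4) - 3*atan(5/2)/8 - log(29)/16 + log(13)/16 + 3*atan(3/2)/8 + log(5)/4 + 5*log(3)/8 + log(2)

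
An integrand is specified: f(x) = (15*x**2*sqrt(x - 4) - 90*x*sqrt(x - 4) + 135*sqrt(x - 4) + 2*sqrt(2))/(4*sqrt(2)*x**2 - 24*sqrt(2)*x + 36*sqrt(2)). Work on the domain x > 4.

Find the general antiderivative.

F(x) = (5*x**2*sqrt(x - 4) - 35*x*sqrt(x - 4) + 60*sqrt(x - 4) - sqrt(2))/(2*sqrt(2)*x - 6*sqrt(2)) + C

Since d/dx undoes antidifferentiation here, F'(x) = f(x) is required of F(x).
Check: d/dx[(5*x**2*sqrt(x - 4) - 35*x*sqrt(x - 4) + 60*sqrt(x - 4) - sqrt(2))/(2*sqrt(2)*x - 6*sqrt(2))] = (15*sqrt(2)*x**3 - 150*sqrt(2)*x**2 + 495*sqrt(2)*x + 4*sqrt(x - 4) - 540*sqrt(2))/(8*x**2*sqrt(x - 4) - 48*x*sqrt(x - 4) + 72*sqrt(x - 4)), which equals f(x).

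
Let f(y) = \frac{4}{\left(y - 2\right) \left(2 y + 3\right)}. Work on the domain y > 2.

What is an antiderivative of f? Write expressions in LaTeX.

An antiderivative is F(y) = \frac{4 \log{\left(y - 2 \right)}}{7} - \frac{4 \log{\left(y + \frac{3}{2} \right)}}{7}.

Factor the denominator (\left(y - 2\right) \left(2 y + 3\right)) and decompose: f = - \frac{8}{7 \left(2 y + 3\right)} + \frac{4}{7 \left(y - 2\right)}; each piece integrates to a log, atan, or power term.
Check: d/dy[\frac{4 \log{\left(y - 2 \right)}}{7} - \frac{4 \log{\left(y + \frac{3}{2} \right)}}{7}] = \frac{4}{2 y^{2} - y - 6}, which equals f(y).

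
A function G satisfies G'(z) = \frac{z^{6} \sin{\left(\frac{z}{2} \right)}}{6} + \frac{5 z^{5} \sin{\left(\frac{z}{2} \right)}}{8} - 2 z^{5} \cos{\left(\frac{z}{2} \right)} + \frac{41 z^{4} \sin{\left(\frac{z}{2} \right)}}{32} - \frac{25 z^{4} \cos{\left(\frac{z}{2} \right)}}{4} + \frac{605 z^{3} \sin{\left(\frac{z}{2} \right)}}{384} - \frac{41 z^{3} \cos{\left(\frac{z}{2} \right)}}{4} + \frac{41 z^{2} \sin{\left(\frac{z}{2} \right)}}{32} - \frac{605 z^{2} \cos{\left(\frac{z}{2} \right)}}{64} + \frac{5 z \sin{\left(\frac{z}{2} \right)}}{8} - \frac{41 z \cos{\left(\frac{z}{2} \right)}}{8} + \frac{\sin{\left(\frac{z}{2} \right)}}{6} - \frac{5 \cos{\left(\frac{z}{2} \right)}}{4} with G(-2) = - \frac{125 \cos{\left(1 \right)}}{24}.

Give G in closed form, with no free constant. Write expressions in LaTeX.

G'(z) has the shape u'v + uv' for u = \frac{\left(- z^{2} - \frac{5 z}{4} - 1\right)^{3}}{3} and v = \cos{\left(\frac{z}{2} \right)} — it is the derivative of the product u*v.
A general antiderivative is \frac{\left(- z^{2} - \frac{5 z}{4} - 1\right)^{3} \cos{\left(\frac{z}{2} \right)}}{3} + C.
The condition gives C = - \frac{125 \cos{\left(1 \right)}}{24} - (- \frac{125 \cos{\left(1 \right)}}{24}) = 0.
So G(z) = \frac{\left(- 4 z^{2} - 5 z - 4\right)^{3} \cos{\left(\frac{z}{2} \right)}}{192}.
Check: d/dz[\frac{\left(- 4 z^{2} - 5 z - 4\right)^{3} \cos{\left(\frac{z}{2} \right)}}{192}] = \frac{z^{6} \sin{\left(\frac{z}{2} \right)}}{6} + \frac{5 z^{5} \sin{\left(\frac{z}{2} \right)}}{8} - 2 z^{5} \cos{\left(\frac{z}{2} \right)} + \frac{41 z^{4} \sin{\left(\frac{z}{2} \right)}}{32} - \frac{25 z^{4} \cos{\left(\frac{z}{2} \right)}}{4} + \frac{605 z^{3} \sin{\left(\frac{z}{2} \right)}}{384} - \frac{41 z^{3} \cos{\left(\frac{z}{2} \right)}}{4} + \frac{41 z^{2} \sin{\left(\frac{z}{2} \right)}}{32} - \frac{605 z^{2} \cos{\left(\frac{z}{2} \right)}}{64} + \frac{5 z \sin{\left(\frac{z}{2} \right)}}{8} - \frac{41 z \cos{\left(\frac{z}{2} \right)}}{8} + \frac{\sin{\left(\frac{z}{2} \right)}}{6} - \frac{5 \cos{\left(\frac{z}{2} \right)}}{4} = G'(z).

G(z) = \frac{\left(- 4 z^{2} - 5 z - 4\right)^{3} \cos{\left(\frac{z}{2} \right)}}{192}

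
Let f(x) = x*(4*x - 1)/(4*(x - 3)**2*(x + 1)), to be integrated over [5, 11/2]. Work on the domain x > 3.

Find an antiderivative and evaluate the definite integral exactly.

Antiderivative: F(x) = (59*(x - 3)*log(x - 3) + 5*(x - 3)*log(x + 1) - 132)/(64*(x - 3)); value = -59*log(2)/64 - 5*log(6)/64 + 5*log(13/2)/64 + 33/160 + 59*log(5/2)/64

Factor the denominator (4*(x - 3)**2*(x + 1)) and decompose: f = 5/(64*(x + 1)) + 59/(64*(x - 3)) + 33/(16*(x - 3)**2); each piece integrates to a log, atan, or power term.
F(x) = (59*(x - 3)*log(x - 3) + 5*(x - 3)*log(x + 1) - 132)/(64*(x - 3)) is an antiderivative of f.
Check: d/dx[(59*(x - 3)*log(x - 3) + 5*(x - 3)*log(x + 1) - 132)/(64*(x - 3))] = (4*x**2 - x)/(4*x**3 - 20*x**2 + 12*x + 36), which equals f(x).
F(11/2) = -33/40 + 5*log(13/2)/64 + 59*log(5/2)/64; F(5) = -33/32 + 5*log(6)/64 + 59*log(2)/64.
Integral = F(11/2) - F(5) = -59*log(2)/64 - 5*log(6)/64 + 5*log(13/2)/64 + 33/160 + 59*log(5/2)/64.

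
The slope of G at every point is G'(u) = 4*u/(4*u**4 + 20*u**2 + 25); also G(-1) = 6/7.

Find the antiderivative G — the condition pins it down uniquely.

G(u) = 1 - 1/(2*(u**2 + 5/2))

G'(u) matches the chain-rule pattern g'(h)*h' with inner function h(u) = u**2 + 5/2; substituting w = h(u) collapses the integral.
A general antiderivative is -1/(2*(u**2 + 5/2)) + C.
The condition gives C = 6/7 - (-1/7) = 1.
So G(u) = 1 - 1/(2*(u**2 + 5/2)).
Check: d/du[1 - 1/(2*(u**2 + 5/2))] = 4*u/(4*u**4 + 20*u**2 + 25) = G'(u).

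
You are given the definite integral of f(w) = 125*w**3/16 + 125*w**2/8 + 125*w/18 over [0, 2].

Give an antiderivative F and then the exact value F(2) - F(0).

Antiderivative: F(w) = 5*(-5*w**2/4 - 5*w/3)**2/4; value = 3125/36

f matches the chain-rule pattern g'(h)*h' with inner function h(w) = -5*w**2/4 - 5*w/3; substituting u = h(w) collapses the integral.
F(w) = 5*(-5*w**2/4 - 5*w/3)**2/4 is an antiderivative of f.
Check: d/dw[5*(-5*w**2/4 - 5*w/3)**2/4] = 125*w**3/16 + 125*w**2/8 + 125*w/18 = f(w).
F(2) = 3125/36; F(0) = 0.
Integral = F(2) - F(0) = 3125/36.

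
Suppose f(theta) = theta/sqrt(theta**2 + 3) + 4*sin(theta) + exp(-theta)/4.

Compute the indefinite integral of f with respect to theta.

Integrate term by term and add the pieces.
Check: d/dtheta[(4*sqrt(theta**2 + 3)*exp(theta) - 16*exp(theta)*cos(theta) - 1)*exp(-theta)/4] = (4*theta*exp(theta) + 16*sqrt(theta**2 + 3)*exp(theta)*sin(theta) + sqrt(theta**2 + 3))*exp(-theta)/(4*sqrt(theta**2 + 3)), which equals f(theta).

F(theta) = (4*sqrt(theta**2 + 3)*exp(theta) - 16*exp(theta)*cos(theta) - 1)*exp(-theta)/4 + C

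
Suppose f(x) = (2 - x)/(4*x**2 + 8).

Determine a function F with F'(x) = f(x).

An antiderivative is F(x) = (-log(x**2 + 2) + 2*sqrt(2)*atan(sqrt(2)*x/2))/8.

Check any antiderivative F(x) by computing F'(x) and comparing it with f(x).
Check: d/dx[(-log(x**2 + 2) + 2*sqrt(2)*atan(sqrt(2)*x/2))/8] = (2 - x)/(4*x**2 + 8) = f(x).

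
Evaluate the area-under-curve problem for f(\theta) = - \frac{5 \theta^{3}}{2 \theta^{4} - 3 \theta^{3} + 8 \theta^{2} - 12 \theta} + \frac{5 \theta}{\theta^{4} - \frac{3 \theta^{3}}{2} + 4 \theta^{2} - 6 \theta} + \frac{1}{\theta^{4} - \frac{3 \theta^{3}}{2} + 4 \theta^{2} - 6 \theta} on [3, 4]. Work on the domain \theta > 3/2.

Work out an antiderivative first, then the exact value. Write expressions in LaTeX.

Antiderivative: F(\theta) = \frac{- 50 \log{\left(\theta \right)} + 2 \log{\left(\theta - \frac{3}{2} \right)} - 351 \log{\left(\theta^{2} + 4 \right)} - 564 \operatorname{atan}{\left(\frac{\theta}{2} \right)}}{300}; value = - \frac{117 \log{\left(20 \right)}}{100} - \frac{47 \operatorname{atan}{\left(2 \right)}}{25} - \frac{\log{\left(4 \right)}}{6} - \frac{\log{\left(\frac{3}{2} \right)}}{150} + \frac{\log{\left(\frac{5}{2} \right)}}{150} + \frac{\log{\left(3 \right)}}{6} + \frac{47 \operatorname{atan}{\left(\frac{3}{2} \right)}}{25} + \frac{117 \log{\left(13 \right)}}{100}

The denominator factors as \theta \left(2 \theta - 3\right) \left(\theta^{2} + 4\right); partial fractions split f into directly integrable pieces: - \frac{117 \theta + 188}{50 \left(\theta^{2} + 4\right)} + \frac{1}{75 \left(2 \theta - 3\right)} - \frac{1}{6 \theta}.
F(\theta) = \frac{- 50 \log{\left(\theta \right)} + 2 \log{\left(\theta - \frac{3}{2} \right)} - 351 \log{\left(\theta^{2} + 4 \right)} - 564 \operatorname{atan}{\left(\frac{\theta}{2} \right)}}{300} is an antiderivative of f.
Check: d/d\theta[\frac{- 50 \log{\left(\theta \right)} + 2 \log{\left(\theta - \frac{3}{2} \right)} - 351 \log{\left(\theta^{2} + 4 \right)} - 564 \operatorname{atan}{\left(\frac{\theta}{2} \right)}}{300}] = \frac{- 5 \theta^{3} + 10 \theta + 2}{2 \theta^{4} - 3 \theta^{3} + 8 \theta^{2} - 12 \theta}, which equals f(\theta).
F(4) = - \frac{117 \log{\left(20 \right)}}{100} - \frac{47 \operatorname{atan}{\left(2 \right)}}{25} - \frac{\log{\left(4 \right)}}{6} + \frac{\log{\left(\frac{5}{2} \right)}}{150}; F(3) = - \frac{117 \log{\left(13 \right)}}{100} - \frac{47 \operatorname{atan}{\left(\frac{3}{2} \right)}}{25} - \frac{\log{\left(3 \right)}}{6} + \frac{\log{\left(\frac{3}{2} \right)}}{150}.
Integral = F(4) - F(3) = - \frac{117 \log{\left(20 \right)}}{100} - \frac{47 \operatorname{atan}{\left(2 \right)}}{25} - \frac{\log{\left(4 \right)}}{6} - \frac{\log{\left(\frac{3}{2} \right)}}{150} + \frac{\log{\left(\frac{5}{2} \right)}}{150} + \frac{\log{\left(3 \right)}}{6} + \frac{47 \operatorname{atan}{\left(\frac{3}{2} \right)}}{25} + \frac{117 \log{\left(13 \right)}}{100}.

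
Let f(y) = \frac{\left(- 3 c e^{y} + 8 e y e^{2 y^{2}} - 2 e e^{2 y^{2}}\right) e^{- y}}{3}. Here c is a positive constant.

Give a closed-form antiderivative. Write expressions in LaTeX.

An antiderivative is F(y) = - c y + \frac{2 e e^{- y} e^{2 y^{2}}}{3}.

A candidate is checked by its d/dy: the result must match f(y).
Check: d/dy[- c y + \frac{2 e e^{- y} e^{2 y^{2}}}{3}] = \frac{\left(- 3 c e^{y} + 8 e y e^{2 y^{2}} - 2 e e^{2 y^{2}}\right) e^{- y}}{3} = f(y).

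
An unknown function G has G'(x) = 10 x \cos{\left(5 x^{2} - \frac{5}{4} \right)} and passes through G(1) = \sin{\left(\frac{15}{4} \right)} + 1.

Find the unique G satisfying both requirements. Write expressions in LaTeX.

G(x) = \sin{\left(5 x^{2} - \frac{5}{4} \right)} + 1

G'(x) matches the chain-rule pattern g'(h)*h' with inner function h(x) = 5 x^{2} - \frac{5}{4}; substituting u = h(x) collapses the integral.
A general antiderivative is \sin{\left(5 x^{2} - \frac{5}{4} \right)} + C.
The condition gives C = \sin{\left(\frac{15}{4} \right)} + 1 - (\sin{\left(\frac{15}{4} \right)}) = 1.
So G(x) = \sin{\left(5 x^{2} - \frac{5}{4} \right)} + 1.
Check: d/dx[\sin{\left(5 x^{2} - \frac{5}{4} \right)} + 1] = 10 x \cos{\left(5 x^{2} - \frac{5}{4} \right)} = G'(x).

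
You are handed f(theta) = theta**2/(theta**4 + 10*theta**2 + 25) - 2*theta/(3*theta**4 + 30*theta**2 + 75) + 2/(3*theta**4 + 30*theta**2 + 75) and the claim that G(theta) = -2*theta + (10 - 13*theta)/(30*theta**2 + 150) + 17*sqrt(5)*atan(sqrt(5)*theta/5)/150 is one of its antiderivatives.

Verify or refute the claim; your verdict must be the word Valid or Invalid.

d/dtheta[G] = (-6*theta**4 - 57*theta**2 - 2*theta - 148)/(3*theta**4 + 30*theta**2 + 75)
d/dtheta[G] - f(theta) = -2 != 0.

Invalid: d/dtheta[G] - f = -2, which is not 0.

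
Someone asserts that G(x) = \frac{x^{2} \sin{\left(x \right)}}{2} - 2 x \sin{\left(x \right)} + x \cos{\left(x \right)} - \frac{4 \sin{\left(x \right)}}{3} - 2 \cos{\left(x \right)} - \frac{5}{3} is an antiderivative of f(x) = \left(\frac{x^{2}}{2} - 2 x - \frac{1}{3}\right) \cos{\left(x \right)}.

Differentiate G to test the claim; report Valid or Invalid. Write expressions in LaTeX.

d/dx[G] = \frac{x^{2} \cos{\left(x \right)}}{2} - 2 x \cos{\left(x \right)} - \frac{\cos{\left(x \right)}}{3}
This equals f(x) exactly, so the claim holds.

Valid - differentiating G returns exactly f.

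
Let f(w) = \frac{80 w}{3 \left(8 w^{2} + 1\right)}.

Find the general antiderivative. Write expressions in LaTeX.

F(w) = \frac{5 \log{\left(4 w^{2} + \frac{1}{2} \right)}}{3} + C

f matches the chain-rule pattern g'(h)*h' with inner function h(w) = 4 w^{2} + \frac{1}{2}; substituting u = h(w) collapses the integral.
Check: d/dw[\frac{5 \log{\left(4 w^{2} + \frac{1}{2} \right)}}{3}] = \frac{80 w}{24 w^{2} + 3}, which equals f(w).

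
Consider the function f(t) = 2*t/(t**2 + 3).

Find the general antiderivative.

F(t) = log(2*t**2 + 6) + C

The substitution u = 2*t**2 + 6 works: f is exactly (dF/du)*(du/dt) for that inner function.
Check: d/dt[log(2*t**2 + 6)] = 2*t/(t**2 + 3) = f(t).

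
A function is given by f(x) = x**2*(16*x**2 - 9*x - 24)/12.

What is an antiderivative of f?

An antiderivative is F(x) = 4*x**5/15 - 3*x**4/16 - 2*x**3/3.

Differentiate the proposed F(x) back; it has to land on f(x) exactly.
Check: d/dx[4*x**5/15 - 3*x**4/16 - 2*x**3/3] = 4*x**4/3 - 3*x**3/4 - 2*x**2, which equals f(x).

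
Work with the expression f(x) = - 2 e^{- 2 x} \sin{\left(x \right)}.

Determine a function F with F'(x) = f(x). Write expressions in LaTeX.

A first test for any F(x): its x-derivative must equal f(x) identically.
Check: d/dx[\frac{\left(4 \sin{\left(x \right)} + 2 \cos{\left(x \right)}\right) e^{- 2 x}}{5}] = - 2 e^{- 2 x} \sin{\left(x \right)} = f(x).

An antiderivative is F(x) = \frac{\left(4 \sin{\left(x \right)} + 2 \cos{\left(x \right)}\right) e^{- 2 x}}{5}.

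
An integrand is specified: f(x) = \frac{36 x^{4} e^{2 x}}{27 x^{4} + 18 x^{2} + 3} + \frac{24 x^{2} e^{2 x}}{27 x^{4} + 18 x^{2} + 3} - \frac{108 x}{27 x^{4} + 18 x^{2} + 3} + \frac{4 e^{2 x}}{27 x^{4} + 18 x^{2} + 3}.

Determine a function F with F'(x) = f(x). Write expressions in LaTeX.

An antiderivative is F(x) = \frac{2 e^{2 x}}{3} + \frac{2}{x^{2} + \frac{1}{3}}.

The integrand splits into summands that can be handled one at a time.
Check: d/dx[\frac{2 e^{2 x}}{3} + \frac{2}{x^{2} + \frac{1}{3}}] = \frac{36 x^{4} e^{2 x} + 24 x^{2} e^{2 x} - 108 x + 4 e^{2 x}}{27 x^{4} + 18 x^{2} + 3}, which equals f(x).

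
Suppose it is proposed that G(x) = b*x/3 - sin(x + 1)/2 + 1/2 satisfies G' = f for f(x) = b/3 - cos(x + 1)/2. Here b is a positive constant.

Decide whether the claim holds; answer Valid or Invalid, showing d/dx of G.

Valid. The derivative of G reproduces f.

d/dx[G] = b/3 - cos(x + 1)/2
This equals f(x) exactly, so the claim holds.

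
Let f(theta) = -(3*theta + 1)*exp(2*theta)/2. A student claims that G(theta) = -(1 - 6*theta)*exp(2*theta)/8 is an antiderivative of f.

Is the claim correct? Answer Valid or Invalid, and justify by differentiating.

d/dtheta[G] = 3*theta*exp(2*theta)/2 + exp(2*theta)/2
d/dtheta[G] - f(theta) = 3*theta*exp(2*theta) + exp(2*theta) != 0.

Invalid: d/dtheta[G] - f = 3*theta*exp(2*theta) + exp(2*theta), which is not 0.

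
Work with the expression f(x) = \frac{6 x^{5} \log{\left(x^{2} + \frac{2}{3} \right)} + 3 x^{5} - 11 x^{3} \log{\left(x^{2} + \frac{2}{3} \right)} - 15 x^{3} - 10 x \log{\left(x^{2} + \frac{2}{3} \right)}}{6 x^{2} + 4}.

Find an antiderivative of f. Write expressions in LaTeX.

An antiderivative is F(x) = \frac{x^{2} \left(x^{2} - 5\right) \log{\left(x^{2} + \frac{2}{3} \right)}}{4}.

f has the shape u'v + uv' for u = \frac{x^{4}}{4} - \frac{5 x^{2}}{4} and v = \log{\left(x^{2} + \frac{2}{3} \right)} — it is the derivative of the product u*v.
Check: d/dx[\frac{x^{2} \left(x^{2} - 5\right) \log{\left(x^{2} + \frac{2}{3} \right)}}{4}] = \frac{6 x^{5} \log{\left(x^{2} + \frac{2}{3} \right)} + 3 x^{5} - 11 x^{3} \log{\left(x^{2} + \frac{2}{3} \right)} - 15 x^{3} - 10 x \log{\left(x^{2} + \frac{2}{3} \right)}}{6 x^{2} + 4} = f(x).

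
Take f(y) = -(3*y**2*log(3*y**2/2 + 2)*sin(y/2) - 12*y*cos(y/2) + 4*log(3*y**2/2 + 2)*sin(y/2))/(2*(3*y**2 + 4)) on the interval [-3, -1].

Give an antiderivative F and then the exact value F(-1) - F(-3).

Recognize the product-rule pattern: f = u'v + uv' with u = cos(y/2), v = log(3*y**2/2 + 2), so integration by parts undoes it.
F(y) = log(3*y**2/2 + 2)*cos(y/2) is an antiderivative of f.
Check: d/dy[log(3*y**2/2 + 2)*cos(y/2)] = (-3*y**2*log(3*y**2/2 + 2)*sin(y/2) + 12*y*cos(y/2) - 4*log(3*y**2/2 + 2)*sin(y/2))/(6*y**2 + 8), which equals f(y).
F(-1) = log(7/2)*cos(1/2); F(-3) = log(31/2)*cos(3/2).
Integral = F(-1) - F(-3) = -log(31/2)*cos(3/2) + log(7/2)*cos(1/2).

Antiderivative: F(y) = log(3*y**2/2 + 2)*cos(y/2); value = -log(31/2)*cos(3/2) + log(7/2)*cos(1/2)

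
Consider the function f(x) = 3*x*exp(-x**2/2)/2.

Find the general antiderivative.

f matches the chain-rule pattern g'(h)*h' with inner function h(x) = -x**2/2; substituting u = h(x) collapses the integral.
Check: d/dx[-3*exp(-x**2/2)/2] = 3*x*exp(-x**2/2)/2 = f(x).

F(x) = -3*exp(-x**2/2)/2 + C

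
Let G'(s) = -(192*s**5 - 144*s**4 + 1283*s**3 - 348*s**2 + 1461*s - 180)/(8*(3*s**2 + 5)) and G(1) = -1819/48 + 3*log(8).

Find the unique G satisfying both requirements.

Recover the given G'(s) by differentiating a candidate G(s); any mismatch rules it out.
A general antiderivative is 2*s**4 + s**3 + 2*s - (2*s**2 - s/4 + 5)**2 + 3*log(3*s**2 + 5) + 2/3 + C.
The condition gives C = -1819/48 + 3*log(8) - (-1915/48 + 3*log(8)) = 2.
So G(s) = (96*s**4 + 48*s**3 + 96*s - 3*(8*s**2 - s + 20)**2 + 144*log(3*s**2 + 5) + 128)/48.
Check: d/ds[(96*s**4 + 48*s**3 + 96*s - 3*(8*s**2 - s + 20)**2 + 144*log(3*s**2 + 5) + 128)/48] = (-192*s**5 + 144*s**4 - 1283*s**3 + 348*s**2 - 1461*s + 180)/(24*s**2 + 40), which equals G'(s).

G(s) = (96*s**4 + 48*s**3 + 96*s - 3*(8*s**2 - s + 20)**2 + 144*log(3*s**2 + 5) + 128)/48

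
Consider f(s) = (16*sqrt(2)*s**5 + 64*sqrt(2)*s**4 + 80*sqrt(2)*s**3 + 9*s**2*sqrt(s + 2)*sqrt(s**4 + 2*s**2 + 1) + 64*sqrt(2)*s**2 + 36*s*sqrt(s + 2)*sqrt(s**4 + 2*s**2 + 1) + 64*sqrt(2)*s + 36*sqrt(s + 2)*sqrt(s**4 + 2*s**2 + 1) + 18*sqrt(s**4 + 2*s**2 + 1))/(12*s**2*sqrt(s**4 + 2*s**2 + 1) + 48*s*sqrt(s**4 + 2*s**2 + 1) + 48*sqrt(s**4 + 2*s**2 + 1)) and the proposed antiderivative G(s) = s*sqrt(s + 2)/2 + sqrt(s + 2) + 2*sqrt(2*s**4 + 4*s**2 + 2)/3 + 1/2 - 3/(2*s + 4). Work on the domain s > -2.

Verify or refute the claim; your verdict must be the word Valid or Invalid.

d/ds[G] = (16*sqrt(2)*s**5*sqrt(s + 2) + 64*sqrt(2)*s**4*sqrt(s + 2) + 80*sqrt(2)*s**3*sqrt(s + 2) + 9*s**3*sqrt(s**4 + 2*s**2 + 1) + 64*sqrt(2)*s**2*sqrt(s + 2) + 54*s**2*sqrt(s**4 + 2*s**2 + 1) + 64*sqrt(2)*s*sqrt(s + 2) + 108*s*sqrt(s**4 + 2*s**2 + 1) + 18*sqrt(s + 2)*sqrt(s**4 + 2*s**2 + 1) + 72*sqrt(s**4 + 2*s**2 + 1))/(12*s**2*sqrt(s + 2)*sqrt(s**4 + 2*s**2 + 1) + 48*s*sqrt(s + 2)*sqrt(s**4 + 2*s**2 + 1) + 48*sqrt(s + 2)*sqrt(s**4 + 2*s**2 + 1))
This equals f(s) exactly, so the claim holds.

Valid - the claim checks out under differentiation.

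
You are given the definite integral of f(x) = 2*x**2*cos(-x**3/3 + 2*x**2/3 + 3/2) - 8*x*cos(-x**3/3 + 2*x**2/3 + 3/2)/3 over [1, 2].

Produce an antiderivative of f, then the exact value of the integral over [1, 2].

f matches the chain-rule pattern g'(h)*h' with inner function h(x) = -x**3/3 + 2*x**2/3 + 3/2; substituting u = h(x) collapses the integral.
F(x) = -2*sin(-x**3/3 + 2*x**2/3 + 3/2) is an antiderivative of f.
Check: d/dx[-2*sin(-x**3/3 + 2*x**2/3 + 3/2)] = 2*x**2*cos(-x**3/3 + 2*x**2/3 + 3/2) - 8*x*cos(-x**3/3 + 2*x**2/3 + 3/2)/3 = f(x).
F(2) = -2*sin(3/2); F(1) = -2*sin(11/6).
Integral = F(2) - F(1) = -2*sin(3/2) + 2*sin(11/6).

Antiderivative: F(x) = -2*sin(-x**3/3 + 2*x**2/3 + 3/2); value = -2*sin(3/2) + 2*sin(11/6)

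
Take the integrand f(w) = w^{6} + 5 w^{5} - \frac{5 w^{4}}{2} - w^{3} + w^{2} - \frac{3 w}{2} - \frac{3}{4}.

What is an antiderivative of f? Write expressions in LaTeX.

An antiderivative is F(w) = \frac{w^{7}}{7} + \frac{5 w^{6}}{6} - \frac{w^{5}}{2} - \frac{w^{4}}{4} + \frac{w^{3}}{3} - \frac{3 w^{2}}{4} - \frac{3 w}{4}.

Integrate term by term and add the pieces.
Check: d/dw[\frac{w^{7}}{7} + \frac{5 w^{6}}{6} - \frac{w^{5}}{2} - \frac{w^{4}}{4} + \frac{w^{3}}{3} - \frac{3 w^{2}}{4} - \frac{3 w}{4}] = w^{6} + 5 w^{5} - \frac{5 w^{4}}{2} - w^{3} + w^{2} - \frac{3 w}{2} - \frac{3}{4} = f(w).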